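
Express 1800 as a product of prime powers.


1800 / 2 = 900
900 / 2 = 450
450 / 2 = 225
225 / 3 = 75
75 / 3 = 25
25 / 5 = 5
5 / 5 = 1
1800 = 2^3 × 3^2 × 5^2


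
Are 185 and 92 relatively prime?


Euclidean algorithm:
185 = 2 * 92 + 1
92 = 92 * 1 + 0
GCD(185, 92) = 1

Yes, coprime (GCD = 1)


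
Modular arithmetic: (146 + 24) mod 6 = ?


146 + 24 = 170
170 mod 6 = 2


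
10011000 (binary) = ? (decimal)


10011000 (base 2) = 152 (decimal)
152 (decimal) = 152 (base 10)


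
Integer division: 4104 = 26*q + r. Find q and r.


4104 = 26 * 157 + 22
Check: 4082 + 22 = 4104

q = 157, r = 22


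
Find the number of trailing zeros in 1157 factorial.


floor(1157/5) = 231
floor(1157/25) = 46
floor(1157/125) = 9
floor(1157/625) = 1
Total = 287

287 trailing zeros


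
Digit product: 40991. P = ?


4 × 0 × 9 × 9 × 1 = 0


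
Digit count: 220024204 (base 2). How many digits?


220024204 in base 2 = 1101000111010100110110001100
Number of digits = 28

28 digits (base 2)


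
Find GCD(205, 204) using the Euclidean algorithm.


205 = 1 * 204 + 1
204 = 204 * 1 + 0
GCD = 1


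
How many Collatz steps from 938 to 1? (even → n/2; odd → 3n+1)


938 → 469 → 1408 → 704 → 352 → 176 → 88 → 44 → 22 → 11 → 34 → 17 → 52 → 26 → 13 → 40 → 20 → 10 → 5 → 16 → 8 → 4 → 2 → 1
Total steps = 23

23 steps


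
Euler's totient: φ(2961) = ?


2961 = 3^2 × 7 × 47
Prime factors: 3, 7, 47
φ(2961) = 2961 × (1-1/3) × (1-1/7) × (1-1/47)
= 2961 × 2/3 × 6/7 × 46/47 = 1656

φ(2961) = 1656


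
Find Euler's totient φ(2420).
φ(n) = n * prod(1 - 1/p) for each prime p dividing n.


2420 = 2^2 × 5 × 11^2
Prime factors: 2, 5, 11
φ(2420) = 2420 × (1-1/2) × (1-1/5) × (1-1/11)
= 2420 × 1/2 × 4/5 × 10/11 = 880

φ(2420) = 880


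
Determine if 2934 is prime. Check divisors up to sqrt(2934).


2934 / 2 = 1467 (exact division)
2934 is NOT prime.

No, 2934 is not prime


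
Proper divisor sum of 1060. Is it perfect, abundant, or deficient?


Proper divisors: 1, 2, 4, 5, 10, 20, 53, 106, 212, 265, 530
Sum = 1 + 2 + 4 + 5 + 10 + 20 + 53 + 106 + 212 + 265 + 530 = 1208
1208 > 1060 → abundant

s(1060) = 1208 (abundant)


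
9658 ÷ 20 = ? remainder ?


9658 = 20 * 482 + 18
Check: 9640 + 18 = 9658

q = 482, r = 18


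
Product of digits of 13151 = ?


1 × 3 × 1 × 5 × 1 = 15


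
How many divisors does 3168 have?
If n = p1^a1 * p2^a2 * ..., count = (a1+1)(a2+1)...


3168 = 2^5 × 3^2 × 11^1
d(3168) = (5+1) × (2+1) × (1+1) = 36

36 divisors


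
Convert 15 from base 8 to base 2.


15 (base 8) = 13 (decimal)
13 (decimal) = 1101 (base 2)


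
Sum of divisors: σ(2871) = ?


Divisors of 2871: 1, 3, 9, 11, 29, 33, 87, 99, 261, 319, 957, 2871
Sum = 1 + 3 + 9 + 11 + 29 + 33 + 87 + 99 + 261 + 319 + 957 + 2871 = 4680

σ(2871) = 4680


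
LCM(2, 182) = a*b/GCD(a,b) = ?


GCD(2, 182) = 2
LCM = 2*182/2 = 364/2 = 182

LCM = 182


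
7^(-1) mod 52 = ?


Use the extended Euclidean algorithm on (52, 7); each row r = 52*s + 7*t:
r=52, s=1, t=0
r=7, s=0, t=1
q=7: r=3, s=1, t=-7   [52*(1) + 7*(-7) = 3]
q=2: r=1, s=-2, t=15   [52*(-2) + 7*(15) = 1]
q=3: r=0, s=7, t=-52   [52*(7) + 7*(-52) = 0]
GCD = 1 with t = 15, so 7*(15) ≡ 1 (mod 52)
Inverse = 15 mod 52 = 15
Check: 7 * 15 = 105 ≡ 1 (mod 52)

7^(-1) ≡ 15 (mod 52)


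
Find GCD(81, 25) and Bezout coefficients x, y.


Tabular extended Euclidean (each row: r = 81*s + 25*t):
r=81, s=1, t=0
r=25, s=0, t=1
q=3: r=6, s=1, t=-3   [81*(1) + 25*(-3) = 6]
q=4: r=1, s=-4, t=13   [81*(-4) + 25*(13) = 1]
q=6: r=0, s=25, t=-81   [81*(25) + 25*(-81) = 0]
GCD = 1; from the row with r=1: x=-4, y=13
Check: 81*(-4) + 25*(13) = -324 + 325 = 1

GCD = 1, x = -4, y = 13


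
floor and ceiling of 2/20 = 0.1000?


2/20 = 0.1000
floor = 0
ceil = 1

floor = 0, ceil = 1


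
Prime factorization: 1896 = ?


1896 / 2 = 948
948 / 2 = 474
474 / 2 = 237
237 / 3 = 79
79 / 79 = 1
1896 = 2^3 × 3 × 79


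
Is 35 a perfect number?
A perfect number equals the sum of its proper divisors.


Proper divisors of 35: 1, 5, 7
Sum = 1 + 5 + 7 = 13

No, 35 is not perfect (13 ≠ 35)


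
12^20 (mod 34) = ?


12^1 mod 34 = 12
12^2 mod 34 = 8
12^3 mod 34 = 28
12^4 mod 34 = 30
12^5 mod 34 = 20
12^6 mod 34 = 2
12^7 mod 34 = 24
12^8 mod 34 = 16
12^9 mod 34 = 22
12^10 mod 34 = 26
12^11 mod 34 = 6
12^12 mod 34 = 4
12^13 mod 34 = 14
12^14 mod 34 = 32
12^15 mod 34 = 10
12^16 mod 34 = 18
12^17 mod 34 = 12
12^18 mod 34 = 8
12^19 mod 34 = 28
12^20 mod 34 = 30


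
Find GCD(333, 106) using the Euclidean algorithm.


333 = 3 * 106 + 15
106 = 7 * 15 + 1
15 = 15 * 1 + 0
GCD = 1


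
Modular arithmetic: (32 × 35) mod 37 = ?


32 × 35 = 1120
1120 mod 37 = 10


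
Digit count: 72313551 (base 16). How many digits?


72313551 in base 16 = 44F6ACF
Number of digits = 7

7 digits (base 16)


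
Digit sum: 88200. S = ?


8 + 8 + 2 + 0 + 0 = 18


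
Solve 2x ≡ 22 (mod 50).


GCD(2, 50) = 2 divides 22
Divide: 1x ≡ 11 (mod 25)
x ≡ 11 (mod 25)


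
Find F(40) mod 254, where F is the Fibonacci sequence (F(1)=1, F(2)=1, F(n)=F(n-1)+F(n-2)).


F(k) mod 254 for k=1..40:
1, 1, 2, 3, 5, 8, 13, 21, 34, 55, 89, 144, 233, 123, 102, 225, 73, 44, 117, 161, 24, 185, 209, 140, 95, 235, 76, 57, 133, 190, 69, 5, 74, 79, 153, 232, 131, 109, 240, 95
F(40) mod 254 = 95


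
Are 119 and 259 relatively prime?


Euclidean algorithm:
259 = 2 * 119 + 21
119 = 5 * 21 + 14
21 = 1 * 14 + 7
14 = 2 * 7 + 0
GCD(119, 259) = 7

No, not coprime (GCD = 7)


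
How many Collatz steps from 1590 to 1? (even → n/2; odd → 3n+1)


1590 → 795 → 2386 → 1193 → 3580 → 1790 → 895 → 2686 → 1343 → 4030 → 2015 → 6046 → 3023 → 9070 → 4535 → 13606 → 6803 → 20410 → 10205 → 30616 → 15308 → 7654 → 3827 → 11482 → 5741 → 17224 → 8612 → 4306 → 2153 → 6460 → 3230 → 1615 → 4846 → 2423 → 7270 → 3635 → 10906 → 5453 → 16360 → 8180 → 4090 → 2045 → 6136 → 3068 → 1534 → 767 → 2302 → 1151 → 3454 → 1727 → 5182 → 2591 → 7774 → 3887 → 11662 → 5831 → 17494 → 8747 → 26242 → 13121 → 39364 → 19682 → 9841 → 29524 → 14762 → 7381 → 22144 → 11072 → 5536 → 2768 → 1384 → 692 → 346 → 173 → 520 → 260 → 130 → 65 → 196 → 98 → 49 → 148 → 74 → 37 → 112 → 56 → 28 → 14 → 7 → 22 → 11 → 34 → 17 → 52 → 26 → 13 → 40 → 20 → 10 → 5 → 16 → 8 → 4 → 2 → 1
Total steps = 104

104 steps


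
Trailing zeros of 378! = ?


floor(378/5) = 75
floor(378/25) = 15
floor(378/125) = 3
Total = 93

93 trailing zeros


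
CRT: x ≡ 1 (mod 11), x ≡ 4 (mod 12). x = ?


M = 11*12 = 132
M1 = M/11 = 12, M2 = M/12 = 11
M1^(-1) mod 11 = 1, M2^(-1) mod 12 = 11
x = 1*12*1 + 4*11*11 = 496
496 mod 132 = 100
Check: 100 mod 11 = 1 ✓, 100 mod 12 = 4 ✓

x ≡ 100 (mod 132)


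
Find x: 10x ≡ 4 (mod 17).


GCD(10, 17) = 1, unique solution
a^(-1) mod 17 = 12
x = 12 * 4 mod 17 = 14

x ≡ 14 (mod 17)


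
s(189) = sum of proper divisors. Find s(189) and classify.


Proper divisors: 1, 3, 7, 9, 21, 27, 63
Sum = 1 + 3 + 7 + 9 + 21 + 27 + 63 = 131
131 < 189 → deficient

s(189) = 131 (deficient)


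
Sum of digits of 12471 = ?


1 + 2 + 4 + 7 + 1 = 15


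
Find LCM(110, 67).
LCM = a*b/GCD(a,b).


GCD(110, 67) = 1
LCM = 110*67/1 = 7370/1 = 7370

LCM = 7370


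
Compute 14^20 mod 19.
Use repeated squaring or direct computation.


14^1 mod 19 = 14
14^2 mod 19 = 6
14^3 mod 19 = 8
14^4 mod 19 = 17
14^5 mod 19 = 10
14^6 mod 19 = 7
14^7 mod 19 = 3
14^8 mod 19 = 4
14^9 mod 19 = 18
14^10 mod 19 = 5
14^11 mod 19 = 13
14^12 mod 19 = 11
14^13 mod 19 = 2
14^14 mod 19 = 9
14^15 mod 19 = 12
14^16 mod 19 = 16
14^17 mod 19 = 15
14^18 mod 19 = 1
14^19 mod 19 = 14
14^20 mod 19 = 6


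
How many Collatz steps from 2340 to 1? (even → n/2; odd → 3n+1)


2340 → 1170 → 585 → 1756 → 878 → 439 → 1318 → 659 → 1978 → 989 → 2968 → 1484 → 742 → 371 → 1114 → 557 → 1672 → 836 → 418 → 209 → 628 → 314 → 157 → 472 → 236 → 118 → 59 → 178 → 89 → 268 → 134 → 67 → 202 → 101 → 304 → 152 → 76 → 38 → 19 → 58 → 29 → 88 → 44 → 22 → 11 → 34 → 17 → 52 → 26 → 13 → 40 → 20 → 10 → 5 → 16 → 8 → 4 → 2 → 1
Total steps = 58

58 steps


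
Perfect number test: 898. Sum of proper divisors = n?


Proper divisors of 898: 1, 2, 449
Sum = 1 + 2 + 449 = 452

No, 898 is not perfect (452 ≠ 898)


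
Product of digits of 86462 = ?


8 × 6 × 4 × 6 × 2 = 2304


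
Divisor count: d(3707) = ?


3707 = 11^1 × 337^1
d(3707) = (1+1) × (1+1) = 4

4 divisors


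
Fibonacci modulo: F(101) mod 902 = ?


F(k) mod 902 for k=1..101:
1, 1, 2, 3, 5, 8, 13, 21, 34, 55, 89, 144, 233, 377, 610, 85, 695, 780, 573, 451, 122, 573, 695, 366, 159, 525, 684, 307, 89, 396, 485, 881, 464, 443, 5, 448, 453, 901, 452, 451, 1, 452, 453, 3, 456, 459, 13, 472, 485, 55, 540, 595, 233, 828, 159, 85, 244, 329, 573, 0, 573, 573, 244, 817, 159, 74, 233, 307, 540, 847, 485, 430, 13, 443, 456, 899, 453, 450, 1, 451, 452, 1, 453, 454, 5, 459, 464, 21, 485, 506, 89, 595, 684, 377, 159, 536, 695, 329, 122, 451, 573
F(101) mod 902 = 573


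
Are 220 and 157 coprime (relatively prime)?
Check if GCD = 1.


Euclidean algorithm:
220 = 1 * 157 + 63
157 = 2 * 63 + 31
63 = 2 * 31 + 1
31 = 31 * 1 + 0
GCD(220, 157) = 1

Yes, coprime (GCD = 1)


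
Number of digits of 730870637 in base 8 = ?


730870637 in base 8 = 5344031555
Number of digits = 10

10 digits (base 8)


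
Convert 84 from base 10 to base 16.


84 (base 10) = 84 (decimal)
84 (decimal) = 54 (base 16)


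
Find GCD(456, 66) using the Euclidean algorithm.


456 = 6 * 66 + 60
66 = 1 * 60 + 6
60 = 10 * 6 + 0
GCD = 6


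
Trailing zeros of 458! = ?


floor(458/5) = 91
floor(458/25) = 18
floor(458/125) = 3
Total = 112

112 trailing zeros


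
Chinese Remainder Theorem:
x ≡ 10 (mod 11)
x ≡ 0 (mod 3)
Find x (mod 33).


M = 11*3 = 33
M1 = M/11 = 3, M2 = M/3 = 11
M1^(-1) mod 11 = 4, M2^(-1) mod 3 = 2
x = 10*3*4 + 0*11*2 = 120
120 mod 33 = 21
Check: 21 mod 11 = 10 ✓, 21 mod 3 = 0 ✓

x ≡ 21 (mod 33)


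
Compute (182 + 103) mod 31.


182 + 103 = 285
285 mod 31 = 6


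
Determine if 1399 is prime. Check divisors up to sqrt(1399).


Check divisors up to sqrt(1399) = 37.4032
No divisors found.
1399 is prime.

Yes, 1399 is prime


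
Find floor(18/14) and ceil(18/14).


18/14 = 1.2857
floor = 1
ceil = 2

floor = 1, ceil = 2


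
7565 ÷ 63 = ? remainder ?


7565 = 63 * 120 + 5
Check: 7560 + 5 = 7565

q = 120, r = 5


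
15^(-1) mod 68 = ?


Use the extended Euclidean algorithm on (68, 15); each row r = 68*s + 15*t:
r=68, s=1, t=0
r=15, s=0, t=1
q=4: r=8, s=1, t=-4   [68*(1) + 15*(-4) = 8]
q=1: r=7, s=-1, t=5   [68*(-1) + 15*(5) = 7]
q=1: r=1, s=2, t=-9   [68*(2) + 15*(-9) = 1]
q=7: r=0, s=-15, t=68   [68*(-15) + 15*(68) = 0]
GCD = 1 with t = -9, so 15*(-9) ≡ 1 (mod 68)
Inverse = -9 mod 68 = 59
Check: 15 * 59 = 885 ≡ 1 (mod 68)

15^(-1) ≡ 59 (mod 68)


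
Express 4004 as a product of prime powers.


4004 / 2 = 2002
2002 / 2 = 1001
1001 / 7 = 143
143 / 11 = 13
13 / 13 = 1
4004 = 2^2 × 7 × 11 × 13


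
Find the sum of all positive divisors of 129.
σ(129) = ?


Divisors of 129: 1, 3, 43, 129
Sum = 1 + 3 + 43 + 129 = 176

σ(129) = 176


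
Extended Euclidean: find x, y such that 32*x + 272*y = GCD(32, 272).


Tabular extended Euclidean (each row: r = 32*s + 272*t):
r=32, s=1, t=0
r=272, s=0, t=1
q=0: r=32, s=1, t=0   [32*(1) + 272*(0) = 32]
q=8: r=16, s=-8, t=1   [32*(-8) + 272*(1) = 16]
q=2: r=0, s=17, t=-2   [32*(17) + 272*(-2) = 0]
GCD = 16; from the row with r=16: x=-8, y=1
Check: 32*(-8) + 272*(1) = -256 + 272 = 16

GCD = 16, x = -8, y = 1


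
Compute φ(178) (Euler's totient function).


178 = 2 × 89
Prime factors: 2, 89
φ(178) = 178 × (1-1/2) × (1-1/89)
= 178 × 1/2 × 88/89 = 88

φ(178) = 88


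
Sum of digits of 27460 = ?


2 + 7 + 4 + 6 + 0 = 19


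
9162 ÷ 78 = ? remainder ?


9162 = 78 * 117 + 36
Check: 9126 + 36 = 9162

q = 117, r = 36


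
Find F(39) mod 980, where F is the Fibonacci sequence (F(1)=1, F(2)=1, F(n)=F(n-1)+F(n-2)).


F(k) mod 980 for k=1..39:
1, 1, 2, 3, 5, 8, 13, 21, 34, 55, 89, 144, 233, 377, 610, 7, 617, 624, 261, 885, 166, 71, 237, 308, 545, 853, 418, 291, 709, 20, 729, 749, 498, 267, 765, 52, 817, 869, 706
F(39) mod 980 = 706


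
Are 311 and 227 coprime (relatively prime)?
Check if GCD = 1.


Euclidean algorithm:
311 = 1 * 227 + 84
227 = 2 * 84 + 59
84 = 1 * 59 + 25
59 = 2 * 25 + 9
25 = 2 * 9 + 7
9 = 1 * 7 + 2
7 = 3 * 2 + 1
2 = 2 * 1 + 0
GCD(311, 227) = 1

Yes, coprime (GCD = 1)


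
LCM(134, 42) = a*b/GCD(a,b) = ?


GCD(134, 42) = 2
LCM = 134*42/2 = 5628/2 = 2814

LCM = 2814


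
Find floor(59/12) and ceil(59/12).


59/12 = 4.9167
floor = 4
ceil = 5

floor = 4, ceil = 5


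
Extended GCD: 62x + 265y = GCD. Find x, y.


Tabular extended Euclidean (each row: r = 62*s + 265*t):
r=62, s=1, t=0
r=265, s=0, t=1
q=0: r=62, s=1, t=0   [62*(1) + 265*(0) = 62]
q=4: r=17, s=-4, t=1   [62*(-4) + 265*(1) = 17]
q=3: r=11, s=13, t=-3   [62*(13) + 265*(-3) = 11]
q=1: r=6, s=-17, t=4   [62*(-17) + 265*(4) = 6]
q=1: r=5, s=30, t=-7   [62*(30) + 265*(-7) = 5]
q=1: r=1, s=-47, t=11   [62*(-47) + 265*(11) = 1]
q=5: r=0, s=265, t=-62   [62*(265) + 265*(-62) = 0]
GCD = 1; from the row with r=1: x=-47, y=11
Check: 62*(-47) + 265*(11) = -2914 + 2915 = 1

GCD = 1, x = -47, y = 11


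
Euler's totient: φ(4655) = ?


4655 = 5 × 7^2 × 19
Prime factors: 5, 7, 19
φ(4655) = 4655 × (1-1/5) × (1-1/7) × (1-1/19)
= 4655 × 4/5 × 6/7 × 18/19 = 3024

φ(4655) = 3024


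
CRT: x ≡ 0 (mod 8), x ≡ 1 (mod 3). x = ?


M = 8*3 = 24
M1 = M/8 = 3, M2 = M/3 = 8
M1^(-1) mod 8 = 3, M2^(-1) mod 3 = 2
x = 0*3*3 + 1*8*2 = 16
16 mod 24 = 16
Check: 16 mod 8 = 0 ✓, 16 mod 3 = 1 ✓

x ≡ 16 (mod 24)


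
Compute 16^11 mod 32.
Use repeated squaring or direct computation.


16^1 mod 32 = 16
16^2 mod 32 = 0
16^3 mod 32 = 0
16^4 mod 32 = 0
16^5 mod 32 = 0
16^6 mod 32 = 0
16^7 mod 32 = 0
16^8 mod 32 = 0
16^9 mod 32 = 0
16^10 mod 32 = 0
16^11 mod 32 = 0


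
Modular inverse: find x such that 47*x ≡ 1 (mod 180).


Use the extended Euclidean algorithm on (180, 47); each row r = 180*s + 47*t:
r=180, s=1, t=0
r=47, s=0, t=1
q=3: r=39, s=1, t=-3   [180*(1) + 47*(-3) = 39]
q=1: r=8, s=-1, t=4   [180*(-1) + 47*(4) = 8]
q=4: r=7, s=5, t=-19   [180*(5) + 47*(-19) = 7]
q=1: r=1, s=-6, t=23   [180*(-6) + 47*(23) = 1]
q=7: r=0, s=47, t=-180   [180*(47) + 47*(-180) = 0]
GCD = 1 with t = 23, so 47*(23) ≡ 1 (mod 180)
Inverse = 23 mod 180 = 23
Check: 47 * 23 = 1081 ≡ 1 (mod 180)

47^(-1) ≡ 23 (mod 180)


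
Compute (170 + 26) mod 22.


170 + 26 = 196
196 mod 22 = 20


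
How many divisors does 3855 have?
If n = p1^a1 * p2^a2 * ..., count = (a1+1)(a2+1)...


3855 = 3^1 × 5^1 × 257^1
d(3855) = (1+1) × (1+1) × (1+1) = 8

8 divisors


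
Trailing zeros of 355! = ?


floor(355/5) = 71
floor(355/25) = 14
floor(355/125) = 2
Total = 87

87 trailing zeros


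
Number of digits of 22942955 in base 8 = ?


22942955 in base 8 = 127412353
Number of digits = 9

9 digits (base 8)


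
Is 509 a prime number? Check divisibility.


Check divisors up to sqrt(509) = 22.5610
No divisors found.
509 is prime.

Yes, 509 is prime


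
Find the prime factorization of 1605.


1605 / 3 = 535
535 / 5 = 107
107 / 107 = 1
1605 = 3 × 5 × 107


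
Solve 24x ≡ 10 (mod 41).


GCD(24, 41) = 1, unique solution
a^(-1) mod 41 = 12
x = 12 * 10 mod 41 = 38

x ≡ 38 (mod 41)


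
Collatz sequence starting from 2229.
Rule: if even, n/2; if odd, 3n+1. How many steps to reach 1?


2229 → 6688 → 3344 → 1672 → 836 → 418 → 209 → 628 → 314 → 157 → 472 → 236 → 118 → 59 → 178 → 89 → 268 → 134 → 67 → 202 → 101 → 304 → 152 → 76 → 38 → 19 → 58 → 29 → 88 → 44 → 22 → 11 → 34 → 17 → 52 → 26 → 13 → 40 → 20 → 10 → 5 → 16 → 8 → 4 → 2 → 1
Total steps = 45

45 steps


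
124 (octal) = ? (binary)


124 (base 8) = 84 (decimal)
84 (decimal) = 1010100 (base 2)


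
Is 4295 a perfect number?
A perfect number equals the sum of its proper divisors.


Proper divisors of 4295: 1, 5, 859
Sum = 1 + 5 + 859 = 865

No, 4295 is not perfect (865 ≠ 4295)


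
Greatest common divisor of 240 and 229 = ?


240 = 1 * 229 + 11
229 = 20 * 11 + 9
11 = 1 * 9 + 2
9 = 4 * 2 + 1
2 = 2 * 1 + 0
GCD = 1


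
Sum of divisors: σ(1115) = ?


Divisors of 1115: 1, 5, 223, 1115
Sum = 1 + 5 + 223 + 1115 = 1344

σ(1115) = 1344


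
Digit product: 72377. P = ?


7 × 2 × 3 × 7 × 7 = 2058


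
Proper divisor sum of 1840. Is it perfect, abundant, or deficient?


Proper divisors: 1, 2, 4, 5, 8, 10, 16, 20, 23, 40, 46, 80, 92, 115, 184, 230, 368, 460, 920
Sum = 1 + 2 + 4 + 5 + 8 + 10 + 16 + 20 + 23 + 40 + 46 + 80 + 92 + 115 + 184 + 230 + 368 + 460 + 920 = 2624
2624 > 1840 → abundant

s(1840) = 2624 (abundant)


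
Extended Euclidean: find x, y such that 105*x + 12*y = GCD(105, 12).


Tabular extended Euclidean (each row: r = 105*s + 12*t):
r=105, s=1, t=0
r=12, s=0, t=1
q=8: r=9, s=1, t=-8   [105*(1) + 12*(-8) = 9]
q=1: r=3, s=-1, t=9   [105*(-1) + 12*(9) = 3]
q=3: r=0, s=4, t=-35   [105*(4) + 12*(-35) = 0]
GCD = 3; from the row with r=3: x=-1, y=9
Check: 105*(-1) + 12*(9) = -105 + 108 = 3

GCD = 3, x = -1, y = 9


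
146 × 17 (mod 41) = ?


146 × 17 = 2482
2482 mod 41 = 22


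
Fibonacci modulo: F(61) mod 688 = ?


F(k) mod 688 for k=1..61:
1, 1, 2, 3, 5, 8, 13, 21, 34, 55, 89, 144, 233, 377, 610, 299, 221, 520, 53, 573, 626, 511, 449, 272, 33, 305, 338, 643, 293, 248, 541, 101, 642, 55, 9, 64, 73, 137, 210, 347, 557, 216, 85, 301, 386, 687, 385, 384, 81, 465, 546, 323, 181, 504, 685, 501, 498, 311, 121, 432, 553
F(61) mod 688 = 553


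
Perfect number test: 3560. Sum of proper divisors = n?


Proper divisors of 3560: 1, 2, 4, 5, 8, 10, 20, 40, 89, 178, 356, 445, 712, 890, 1780
Sum = 1 + 2 + 4 + 5 + 8 + 10 + 20 + 40 + 89 + 178 + 356 + 445 + 712 + 890 + 1780 = 4540

No, 3560 is not perfect (4540 ≠ 3560)


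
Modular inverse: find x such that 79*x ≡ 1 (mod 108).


Use the extended Euclidean algorithm on (108, 79); each row r = 108*s + 79*t:
r=108, s=1, t=0
r=79, s=0, t=1
q=1: r=29, s=1, t=-1   [108*(1) + 79*(-1) = 29]
q=2: r=21, s=-2, t=3   [108*(-2) + 79*(3) = 21]
q=1: r=8, s=3, t=-4   [108*(3) + 79*(-4) = 8]
q=2: r=5, s=-8, t=11   [108*(-8) + 79*(11) = 5]
q=1: r=3, s=11, t=-15   [108*(11) + 79*(-15) = 3]
q=1: r=2, s=-19, t=26   [108*(-19) + 79*(26) = 2]
q=1: r=1, s=30, t=-41   [108*(30) + 79*(-41) = 1]
q=2: r=0, s=-79, t=108   [108*(-79) + 79*(108) = 0]
GCD = 1 with t = -41, so 79*(-41) ≡ 1 (mod 108)
Inverse = -41 mod 108 = 67
Check: 79 * 67 = 5293 ≡ 1 (mod 108)

79^(-1) ≡ 67 (mod 108)


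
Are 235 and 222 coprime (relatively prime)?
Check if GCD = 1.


Euclidean algorithm:
235 = 1 * 222 + 13
222 = 17 * 13 + 1
13 = 13 * 1 + 0
GCD(235, 222) = 1

Yes, coprime (GCD = 1)


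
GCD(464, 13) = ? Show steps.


464 = 35 * 13 + 9
13 = 1 * 9 + 4
9 = 2 * 4 + 1
4 = 4 * 1 + 0
GCD = 1


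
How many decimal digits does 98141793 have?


98141793 has 8 digits in base 10
floor(log10(98141793)) + 1 = floor(7.9919) + 1 = 8

8 digits (base 10)


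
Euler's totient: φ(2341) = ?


2341 = 2341
Prime factors: 2341
φ(2341) = 2341 × (1-1/2341)
= 2341 × 2340/2341 = 2340

φ(2341) = 2340


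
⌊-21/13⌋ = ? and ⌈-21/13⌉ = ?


-21/13 = -1.6154
floor = -2
ceil = -1

floor = -2, ceil = -1


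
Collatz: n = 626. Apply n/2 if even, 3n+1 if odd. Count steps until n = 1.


626 → 313 → 940 → 470 → 235 → 706 → 353 → 1060 → 530 → 265 → 796 → 398 → 199 → 598 → 299 → 898 → 449 → 1348 → 674 → 337 → 1012 → 506 → 253 → 760 → 380 → 190 → 95 → 286 → 143 → 430 → 215 → 646 → 323 → 970 → 485 → 1456 → 728 → 364 → 182 → 91 → 274 → 137 → 412 → 206 → 103 → 310 → 155 → 466 → 233 → 700 → 350 → 175 → 526 → 263 → 790 → 395 → 1186 → 593 → 1780 → 890 → 445 → 1336 → 668 → 334 → 167 → 502 → 251 → 754 → 377 → 1132 → 566 → 283 → 850 → 425 → 1276 → 638 → 319 → 958 → 479 → 1438 → 719 → 2158 → 1079 → 3238 → 1619 → 4858 → 2429 → 7288 → 3644 → 1822 → 911 → 2734 → 1367 → 4102 → 2051 → 6154 → 3077 → 9232 → 4616 → 2308 → 1154 → 577 → 1732 → 866 → 433 → 1300 → 650 → 325 → 976 → 488 → 244 → 122 → 61 → 184 → 92 → 46 → 23 → 70 → 35 → 106 → 53 → 160 → 80 → 40 → 20 → 10 → 5 → 16 → 8 → 4 → 2 → 1
Total steps = 131

131 steps


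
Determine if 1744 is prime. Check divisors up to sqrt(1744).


1744 / 2 = 872 (exact division)
1744 is NOT prime.

No, 1744 is not prime


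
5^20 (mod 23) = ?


5^1 mod 23 = 5
5^2 mod 23 = 2
5^3 mod 23 = 10
5^4 mod 23 = 4
5^5 mod 23 = 20
5^6 mod 23 = 8
5^7 mod 23 = 17
5^8 mod 23 = 16
5^9 mod 23 = 11
5^10 mod 23 = 9
5^11 mod 23 = 22
5^12 mod 23 = 18
5^13 mod 23 = 21
5^14 mod 23 = 13
5^15 mod 23 = 19
5^16 mod 23 = 3
5^17 mod 23 = 15
5^18 mod 23 = 6
5^19 mod 23 = 7
5^20 mod 23 = 12


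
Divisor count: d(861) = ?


861 = 3^1 × 7^1 × 41^1
d(861) = (1+1) × (1+1) × (1+1) = 8

8 divisors


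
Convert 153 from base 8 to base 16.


153 (base 8) = 107 (decimal)
107 (decimal) = 6B (base 16)


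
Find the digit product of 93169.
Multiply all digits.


9 × 3 × 1 × 6 × 9 = 1458


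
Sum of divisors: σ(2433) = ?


Divisors of 2433: 1, 3, 811, 2433
Sum = 1 + 3 + 811 + 2433 = 3248

σ(2433) = 3248


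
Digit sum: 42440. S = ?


4 + 2 + 4 + 4 + 0 = 14


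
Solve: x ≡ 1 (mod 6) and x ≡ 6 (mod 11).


M = 6*11 = 66
M1 = M/6 = 11, M2 = M/11 = 6
M1^(-1) mod 6 = 5, M2^(-1) mod 11 = 2
x = 1*11*5 + 6*6*2 = 127
127 mod 66 = 61
Check: 61 mod 6 = 1 ✓, 61 mod 11 = 6 ✓

x ≡ 61 (mod 66)


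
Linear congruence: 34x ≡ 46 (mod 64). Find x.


GCD(34, 64) = 2 divides 46
Divide: 17x ≡ 23 (mod 32)
x ≡ 7 (mod 32)


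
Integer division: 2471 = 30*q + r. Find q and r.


2471 = 30 * 82 + 11
Check: 2460 + 11 = 2471

q = 82, r = 11


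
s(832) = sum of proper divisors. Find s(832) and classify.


Proper divisors: 1, 2, 4, 8, 13, 16, 26, 32, 52, 64, 104, 208, 416
Sum = 1 + 2 + 4 + 8 + 13 + 16 + 26 + 32 + 52 + 64 + 104 + 208 + 416 = 946
946 > 832 → abundant

s(832) = 946 (abundant)


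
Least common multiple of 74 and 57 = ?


GCD(74, 57) = 1
LCM = 74*57/1 = 4218/1 = 4218

LCM = 4218


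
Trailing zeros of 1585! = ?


floor(1585/5) = 317
floor(1585/25) = 63
floor(1585/125) = 12
floor(1585/625) = 2
Total = 394

394 trailing zeros


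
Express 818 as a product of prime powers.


818 / 2 = 409
409 / 409 = 1
818 = 2 × 409


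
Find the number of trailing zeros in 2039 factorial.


floor(2039/5) = 407
floor(2039/25) = 81
floor(2039/125) = 16
floor(2039/625) = 3
Total = 507

507 trailing zeros


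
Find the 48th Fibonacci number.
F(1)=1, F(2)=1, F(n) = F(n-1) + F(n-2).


Sequence: 1, 1, 2, 3, 5, 8, 13, 21, 34, 55, 89, 144, 233, 377, 610, 987, 1597, 2584, 4181, 6765, 10946, 17711, 28657, 46368, 75025, 121393, 196418, 317811, 514229, 832040, 1346269, 2178309, 3524578, 5702887, 9227465, 14930352, 24157817, 39088169, 63245986, 102334155, 165580141, 267914296, 433494437, 701408733, 1134903170, 1836311903, 2971215073, 4807526976
F(48) = 4807526976


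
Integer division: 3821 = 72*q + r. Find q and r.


3821 = 72 * 53 + 5
Check: 3816 + 5 = 3821

q = 53, r = 5


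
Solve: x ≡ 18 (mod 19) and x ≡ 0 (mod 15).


M = 19*15 = 285
M1 = M/19 = 15, M2 = M/15 = 19
M1^(-1) mod 19 = 14, M2^(-1) mod 15 = 4
x = 18*15*14 + 0*19*4 = 3780
3780 mod 285 = 75
Check: 75 mod 19 = 18 ✓, 75 mod 15 = 0 ✓

x ≡ 75 (mod 285)


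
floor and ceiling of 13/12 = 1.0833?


13/12 = 1.0833
floor = 1
ceil = 2

floor = 1, ceil = 2


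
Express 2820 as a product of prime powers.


2820 / 2 = 1410
1410 / 2 = 705
705 / 3 = 235
235 / 5 = 47
47 / 47 = 1
2820 = 2^2 × 3 × 5 × 47


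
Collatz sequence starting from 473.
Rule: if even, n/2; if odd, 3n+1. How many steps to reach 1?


473 → 1420 → 710 → 355 → 1066 → 533 → 1600 → 800 → 400 → 200 → 100 → 50 → 25 → 76 → 38 → 19 → 58 → 29 → 88 → 44 → 22 → 11 → 34 → 17 → 52 → 26 → 13 → 40 → 20 → 10 → 5 → 16 → 8 → 4 → 2 → 1
Total steps = 35

35 steps


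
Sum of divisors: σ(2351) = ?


Divisors of 2351: 1, 2351
Sum = 1 + 2351 = 2352

σ(2351) = 2352


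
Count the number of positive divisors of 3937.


3937 = 31^1 × 127^1
d(3937) = (1+1) × (1+1) = 4

4 divisors


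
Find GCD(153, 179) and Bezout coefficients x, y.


Tabular extended Euclidean (each row: r = 153*s + 179*t):
r=153, s=1, t=0
r=179, s=0, t=1
q=0: r=153, s=1, t=0   [153*(1) + 179*(0) = 153]
q=1: r=26, s=-1, t=1   [153*(-1) + 179*(1) = 26]
q=5: r=23, s=6, t=-5   [153*(6) + 179*(-5) = 23]
q=1: r=3, s=-7, t=6   [153*(-7) + 179*(6) = 3]
q=7: r=2, s=55, t=-47   [153*(55) + 179*(-47) = 2]
q=1: r=1, s=-62, t=53   [153*(-62) + 179*(53) = 1]
q=2: r=0, s=179, t=-153   [153*(179) + 179*(-153) = 0]
GCD = 1; from the row with r=1: x=-62, y=53
Check: 153*(-62) + 179*(53) = -9486 + 9487 = 1

GCD = 1, x = -62, y = 53


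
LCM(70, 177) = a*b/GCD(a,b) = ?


GCD(70, 177) = 1
LCM = 70*177/1 = 12390/1 = 12390

LCM = 12390


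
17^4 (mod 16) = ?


17^1 mod 16 = 1
17^2 mod 16 = 1
17^3 mod 16 = 1
17^4 mod 16 = 1


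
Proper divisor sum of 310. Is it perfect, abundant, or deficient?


Proper divisors: 1, 2, 5, 10, 31, 62, 155
Sum = 1 + 2 + 5 + 10 + 31 + 62 + 155 = 266
266 < 310 → deficient

s(310) = 266 (deficient)


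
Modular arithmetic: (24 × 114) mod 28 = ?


24 × 114 = 2736
2736 mod 28 = 20


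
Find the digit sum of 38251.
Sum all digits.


3 + 8 + 2 + 5 + 1 = 19


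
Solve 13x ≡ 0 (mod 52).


GCD(13, 52) = 13 divides 0
Divide: 1x ≡ 0 (mod 4)
x ≡ 0 (mod 4)


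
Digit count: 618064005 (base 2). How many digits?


618064005 in base 2 = 100100110101101110100010000101
Number of digits = 30

30 digits (base 2)


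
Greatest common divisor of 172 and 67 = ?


172 = 2 * 67 + 38
67 = 1 * 38 + 29
38 = 1 * 29 + 9
29 = 3 * 9 + 2
9 = 4 * 2 + 1
2 = 2 * 1 + 0
GCD = 1


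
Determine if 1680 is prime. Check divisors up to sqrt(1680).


1680 / 2 = 840 (exact division)
1680 is NOT prime.

No, 1680 is not prime


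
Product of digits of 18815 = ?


1 × 8 × 8 × 1 × 5 = 320


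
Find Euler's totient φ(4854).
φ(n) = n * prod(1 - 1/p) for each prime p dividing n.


4854 = 2 × 3 × 809
Prime factors: 2, 3, 809
φ(4854) = 4854 × (1-1/2) × (1-1/3) × (1-1/809)
= 4854 × 1/2 × 2/3 × 808/809 = 1616

φ(4854) = 1616


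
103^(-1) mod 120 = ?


Use the extended Euclidean algorithm on (120, 103); each row r = 120*s + 103*t:
r=120, s=1, t=0
r=103, s=0, t=1
q=1: r=17, s=1, t=-1   [120*(1) + 103*(-1) = 17]
q=6: r=1, s=-6, t=7   [120*(-6) + 103*(7) = 1]
q=17: r=0, s=103, t=-120   [120*(103) + 103*(-120) = 0]
GCD = 1 with t = 7, so 103*(7) ≡ 1 (mod 120)
Inverse = 7 mod 120 = 7
Check: 103 * 7 = 721 ≡ 1 (mod 120)

103^(-1) ≡ 7 (mod 120)


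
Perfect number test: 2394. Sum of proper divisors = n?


Proper divisors of 2394: 1, 2, 3, 6, 7, 9, 14, 18, 19, 21, 38, 42, 57, 63, 114, 126, 133, 171, 266, 342, 399, 798, 1197
Sum = 1 + 2 + 3 + 6 + 7 + 9 + 14 + 18 + 19 + 21 + 38 + 42 + 57 + 63 + 114 + 126 + 133 + 171 + 266 + 342 + 399 + 798 + 1197 = 3846

No, 2394 is not perfect (3846 ≠ 2394)


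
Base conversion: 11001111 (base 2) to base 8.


11001111 (base 2) = 207 (decimal)
207 (decimal) = 317 (base 8)


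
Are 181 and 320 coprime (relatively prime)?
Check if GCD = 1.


Euclidean algorithm:
320 = 1 * 181 + 139
181 = 1 * 139 + 42
139 = 3 * 42 + 13
42 = 3 * 13 + 3
13 = 4 * 3 + 1
3 = 3 * 1 + 0
GCD(181, 320) = 1

Yes, coprime (GCD = 1)


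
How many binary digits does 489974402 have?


489974402 in base 2 = 11101001101000110101010000010
Number of digits = 29

29 digits (base 2)


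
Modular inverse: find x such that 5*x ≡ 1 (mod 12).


Use the extended Euclidean algorithm on (12, 5); each row r = 12*s + 5*t:
r=12, s=1, t=0
r=5, s=0, t=1
q=2: r=2, s=1, t=-2   [12*(1) + 5*(-2) = 2]
q=2: r=1, s=-2, t=5   [12*(-2) + 5*(5) = 1]
q=2: r=0, s=5, t=-12   [12*(5) + 5*(-12) = 0]
GCD = 1 with t = 5, so 5*(5) ≡ 1 (mod 12)
Inverse = 5 mod 12 = 5
Check: 5 * 5 = 25 ≡ 1 (mod 12)

5^(-1) ≡ 5 (mod 12)


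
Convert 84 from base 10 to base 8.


84 (base 10) = 84 (decimal)
84 (decimal) = 124 (base 8)


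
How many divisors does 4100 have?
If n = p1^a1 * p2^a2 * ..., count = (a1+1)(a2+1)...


4100 = 2^2 × 5^2 × 41^1
d(4100) = (2+1) × (2+1) × (1+1) = 18

18 divisors


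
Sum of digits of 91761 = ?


9 + 1 + 7 + 6 + 1 = 24


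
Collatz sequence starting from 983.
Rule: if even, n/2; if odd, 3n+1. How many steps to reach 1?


983 → 2950 → 1475 → 4426 → 2213 → 6640 → 3320 → 1660 → 830 → 415 → 1246 → 623 → 1870 → 935 → 2806 → 1403 → 4210 → 2105 → 6316 → 3158 → 1579 → 4738 → 2369 → 7108 → 3554 → 1777 → 5332 → 2666 → 1333 → 4000 → 2000 → 1000 → 500 → 250 → 125 → 376 → 188 → 94 → 47 → 142 → 71 → 214 → 107 → 322 → 161 → 484 → 242 → 121 → 364 → 182 → 91 → 274 → 137 → 412 → 206 → 103 → 310 → 155 → 466 → 233 → 700 → 350 → 175 → 526 → 263 → 790 → 395 → 1186 → 593 → 1780 → 890 → 445 → 1336 → 668 → 334 → 167 → 502 → 251 → 754 → 377 → 1132 → 566 → 283 → 850 → 425 → 1276 → 638 → 319 → 958 → 479 → 1438 → 719 → 2158 → 1079 → 3238 → 1619 → 4858 → 2429 → 7288 → 3644 → 1822 → 911 → 2734 → 1367 → 4102 → 2051 → 6154 → 3077 → 9232 → 4616 → 2308 → 1154 → 577 → 1732 → 866 → 433 → 1300 → 650 → 325 → 976 → 488 → 244 → 122 → 61 → 184 → 92 → 46 → 23 → 70 → 35 → 106 → 53 → 160 → 80 → 40 → 20 → 10 → 5 → 16 → 8 → 4 → 2 → 1
Total steps = 142

142 steps


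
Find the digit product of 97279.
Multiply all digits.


9 × 7 × 2 × 7 × 9 = 7938


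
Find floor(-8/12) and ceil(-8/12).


-8/12 = -0.6667
floor = -1
ceil = 0

floor = -1, ceil = 0


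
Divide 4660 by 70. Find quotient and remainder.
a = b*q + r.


4660 = 70 * 66 + 40
Check: 4620 + 40 = 4660

q = 66, r = 40


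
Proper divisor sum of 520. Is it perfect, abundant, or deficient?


Proper divisors: 1, 2, 4, 5, 8, 10, 13, 20, 26, 40, 52, 65, 104, 130, 260
Sum = 1 + 2 + 4 + 5 + 8 + 10 + 13 + 20 + 26 + 40 + 52 + 65 + 104 + 130 + 260 = 740
740 > 520 → abundant

s(520) = 740 (abundant)


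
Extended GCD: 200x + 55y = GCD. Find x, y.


Tabular extended Euclidean (each row: r = 200*s + 55*t):
r=200, s=1, t=0
r=55, s=0, t=1
q=3: r=35, s=1, t=-3   [200*(1) + 55*(-3) = 35]
q=1: r=20, s=-1, t=4   [200*(-1) + 55*(4) = 20]
q=1: r=15, s=2, t=-7   [200*(2) + 55*(-7) = 15]
q=1: r=5, s=-3, t=11   [200*(-3) + 55*(11) = 5]
q=3: r=0, s=11, t=-40   [200*(11) + 55*(-40) = 0]
GCD = 5; from the row with r=5: x=-3, y=11
Check: 200*(-3) + 55*(11) = -600 + 605 = 5

GCD = 5, x = -3, y = 11


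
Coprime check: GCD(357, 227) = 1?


Euclidean algorithm:
357 = 1 * 227 + 130
227 = 1 * 130 + 97
130 = 1 * 97 + 33
97 = 2 * 33 + 31
33 = 1 * 31 + 2
31 = 15 * 2 + 1
2 = 2 * 1 + 0
GCD(357, 227) = 1

Yes, coprime (GCD = 1)


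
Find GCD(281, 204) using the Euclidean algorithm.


281 = 1 * 204 + 77
204 = 2 * 77 + 50
77 = 1 * 50 + 27
50 = 1 * 27 + 23
27 = 1 * 23 + 4
23 = 5 * 4 + 3
4 = 1 * 3 + 1
3 = 3 * 1 + 0
GCD = 1


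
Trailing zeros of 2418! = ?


floor(2418/5) = 483
floor(2418/25) = 96
floor(2418/125) = 19
floor(2418/625) = 3
Total = 601

601 trailing zeros


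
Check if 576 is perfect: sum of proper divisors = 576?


Proper divisors of 576: 1, 2, 3, 4, 6, 8, 9, 12, 16, 18, 24, 32, 36, 48, 64, 72, 96, 144, 192, 288
Sum = 1 + 2 + 3 + 4 + 6 + 8 + 9 + 12 + 16 + 18 + 24 + 32 + 36 + 48 + 64 + 72 + 96 + 144 + 192 + 288 = 1075

No, 576 is not perfect (1075 ≠ 576)


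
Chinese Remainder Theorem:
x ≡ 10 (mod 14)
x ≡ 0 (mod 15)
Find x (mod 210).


M = 14*15 = 210
M1 = M/14 = 15, M2 = M/15 = 14
M1^(-1) mod 14 = 1, M2^(-1) mod 15 = 14
x = 10*15*1 + 0*14*14 = 150
150 mod 210 = 150
Check: 150 mod 14 = 10 ✓, 150 mod 15 = 0 ✓

x ≡ 150 (mod 210)


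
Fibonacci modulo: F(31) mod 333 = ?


F(k) mod 333 for k=1..31:
1, 1, 2, 3, 5, 8, 13, 21, 34, 55, 89, 144, 233, 44, 277, 321, 265, 253, 185, 105, 290, 62, 19, 81, 100, 181, 281, 129, 77, 206, 283
F(31) mod 333 = 283


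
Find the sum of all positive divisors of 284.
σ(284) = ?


Divisors of 284: 1, 2, 4, 71, 142, 284
Sum = 1 + 2 + 4 + 71 + 142 + 284 = 504

σ(284) = 504


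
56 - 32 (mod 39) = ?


56 - 32 = 24
24 mod 39 = 24


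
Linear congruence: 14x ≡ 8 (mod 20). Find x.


GCD(14, 20) = 2 divides 8
Divide: 7x ≡ 4 (mod 10)
x ≡ 2 (mod 10)


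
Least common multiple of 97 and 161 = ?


GCD(97, 161) = 1
LCM = 97*161/1 = 15617/1 = 15617

LCM = 15617


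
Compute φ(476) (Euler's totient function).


476 = 2^2 × 7 × 17
Prime factors: 2, 7, 17
φ(476) = 476 × (1-1/2) × (1-1/7) × (1-1/17)
= 476 × 1/2 × 6/7 × 16/17 = 192

φ(476) = 192


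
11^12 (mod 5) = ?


11^1 mod 5 = 1
11^2 mod 5 = 1
11^3 mod 5 = 1
11^4 mod 5 = 1
11^5 mod 5 = 1
11^6 mod 5 = 1
11^7 mod 5 = 1
11^8 mod 5 = 1
11^9 mod 5 = 1
11^10 mod 5 = 1
11^11 mod 5 = 1
11^12 mod 5 = 1


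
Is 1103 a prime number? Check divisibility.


Check divisors up to sqrt(1103) = 33.2114
No divisors found.
1103 is prime.

Yes, 1103 is prime


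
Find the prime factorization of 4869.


4869 / 3 = 1623
1623 / 3 = 541
541 / 541 = 1
4869 = 3^2 × 541


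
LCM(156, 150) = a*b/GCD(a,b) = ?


GCD(156, 150) = 6
LCM = 156*150/6 = 23400/6 = 3900

LCM = 3900


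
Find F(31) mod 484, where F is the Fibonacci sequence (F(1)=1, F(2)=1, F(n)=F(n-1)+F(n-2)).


F(k) mod 484 for k=1..31:
1, 1, 2, 3, 5, 8, 13, 21, 34, 55, 89, 144, 233, 377, 126, 19, 145, 164, 309, 473, 298, 287, 101, 388, 5, 393, 398, 307, 221, 44, 265
F(31) mod 484 = 265


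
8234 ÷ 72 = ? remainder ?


8234 = 72 * 114 + 26
Check: 8208 + 26 = 8234

q = 114, r = 26


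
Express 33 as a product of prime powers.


33 / 3 = 11
11 / 11 = 1
33 = 3 × 11


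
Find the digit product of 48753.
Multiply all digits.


4 × 8 × 7 × 5 × 3 = 3360


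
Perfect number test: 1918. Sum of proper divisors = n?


Proper divisors of 1918: 1, 2, 7, 14, 137, 274, 959
Sum = 1 + 2 + 7 + 14 + 137 + 274 + 959 = 1394

No, 1918 is not perfect (1394 ≠ 1918)


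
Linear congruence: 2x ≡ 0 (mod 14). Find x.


GCD(2, 14) = 2 divides 0
Divide: 1x ≡ 0 (mod 7)
x ≡ 0 (mod 7)


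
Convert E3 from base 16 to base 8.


E3 (base 16) = 227 (decimal)
227 (decimal) = 343 (base 8)


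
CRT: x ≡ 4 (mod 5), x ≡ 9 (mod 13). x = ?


M = 5*13 = 65
M1 = M/5 = 13, M2 = M/13 = 5
M1^(-1) mod 5 = 2, M2^(-1) mod 13 = 8
x = 4*13*2 + 9*5*8 = 464
464 mod 65 = 9
Check: 9 mod 5 = 4 ✓, 9 mod 13 = 9 ✓

x ≡ 9 (mod 65)


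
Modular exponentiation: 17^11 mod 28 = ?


17^1 mod 28 = 17
17^2 mod 28 = 9
17^3 mod 28 = 13
17^4 mod 28 = 25
17^5 mod 28 = 5
17^6 mod 28 = 1
17^7 mod 28 = 17
17^8 mod 28 = 9
17^9 mod 28 = 13
17^10 mod 28 = 25
17^11 mod 28 = 5


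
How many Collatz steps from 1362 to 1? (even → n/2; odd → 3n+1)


1362 → 681 → 2044 → 1022 → 511 → 1534 → 767 → 2302 → 1151 → 3454 → 1727 → 5182 → 2591 → 7774 → 3887 → 11662 → 5831 → 17494 → 8747 → 26242 → 13121 → 39364 → 19682 → 9841 → 29524 → 14762 → 7381 → 22144 → 11072 → 5536 → 2768 → 1384 → 692 → 346 → 173 → 520 → 260 → 130 → 65 → 196 → 98 → 49 → 148 → 74 → 37 → 112 → 56 → 28 → 14 → 7 → 22 → 11 → 34 → 17 → 52 → 26 → 13 → 40 → 20 → 10 → 5 → 16 → 8 → 4 → 2 → 1
Total steps = 65

65 steps


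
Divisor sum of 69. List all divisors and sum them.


Divisors of 69: 1, 3, 23, 69
Sum = 1 + 3 + 23 + 69 = 96

σ(69) = 96


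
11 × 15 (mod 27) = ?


11 × 15 = 165
165 mod 27 = 3


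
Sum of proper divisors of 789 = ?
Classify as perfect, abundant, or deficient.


Proper divisors: 1, 3, 263
Sum = 1 + 3 + 263 = 267
267 < 789 → deficient

s(789) = 267 (deficient)


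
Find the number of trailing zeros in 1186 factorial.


floor(1186/5) = 237
floor(1186/25) = 47
floor(1186/125) = 9
floor(1186/625) = 1
Total = 294

294 trailing zeros


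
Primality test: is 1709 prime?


Check divisors up to sqrt(1709) = 41.3401
No divisors found.
1709 is prime.

Yes, 1709 is prime


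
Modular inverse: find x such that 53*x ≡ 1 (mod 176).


Use the extended Euclidean algorithm on (176, 53); each row r = 176*s + 53*t:
r=176, s=1, t=0
r=53, s=0, t=1
q=3: r=17, s=1, t=-3   [176*(1) + 53*(-3) = 17]
q=3: r=2, s=-3, t=10   [176*(-3) + 53*(10) = 2]
q=8: r=1, s=25, t=-83   [176*(25) + 53*(-83) = 1]
q=2: r=0, s=-53, t=176   [176*(-53) + 53*(176) = 0]
GCD = 1 with t = -83, so 53*(-83) ≡ 1 (mod 176)
Inverse = -83 mod 176 = 93
Check: 53 * 93 = 4929 ≡ 1 (mod 176)

53^(-1) ≡ 93 (mod 176)


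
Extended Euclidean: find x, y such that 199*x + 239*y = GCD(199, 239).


Tabular extended Euclidean (each row: r = 199*s + 239*t):
r=199, s=1, t=0
r=239, s=0, t=1
q=0: r=199, s=1, t=0   [199*(1) + 239*(0) = 199]
q=1: r=40, s=-1, t=1   [199*(-1) + 239*(1) = 40]
q=4: r=39, s=5, t=-4   [199*(5) + 239*(-4) = 39]
q=1: r=1, s=-6, t=5   [199*(-6) + 239*(5) = 1]
q=39: r=0, s=239, t=-199   [199*(239) + 239*(-199) = 0]
GCD = 1; from the row with r=1: x=-6, y=5
Check: 199*(-6) + 239*(5) = -1194 + 1195 = 1

GCD = 1, x = -6, y = 5


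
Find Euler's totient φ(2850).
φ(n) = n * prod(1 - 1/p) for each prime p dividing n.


2850 = 2 × 3 × 5^2 × 19
Prime factors: 2, 3, 5, 19
φ(2850) = 2850 × (1-1/2) × (1-1/3) × (1-1/5) × (1-1/19)
= 2850 × 1/2 × 2/3 × 4/5 × 18/19 = 720

φ(2850) = 720


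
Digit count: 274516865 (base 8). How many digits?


274516865 in base 8 = 2027145601
Number of digits = 10

10 digits (base 8)


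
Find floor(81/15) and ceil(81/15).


81/15 = 5.4000
floor = 5
ceil = 6

floor = 5, ceil = 6


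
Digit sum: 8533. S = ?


8 + 5 + 3 + 3 = 19


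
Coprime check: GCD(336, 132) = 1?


Euclidean algorithm:
336 = 2 * 132 + 72
132 = 1 * 72 + 60
72 = 1 * 60 + 12
60 = 5 * 12 + 0
GCD(336, 132) = 12

No, not coprime (GCD = 12)


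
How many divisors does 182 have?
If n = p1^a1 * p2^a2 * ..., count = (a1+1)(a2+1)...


182 = 2^1 × 7^1 × 13^1
d(182) = (1+1) × (1+1) × (1+1) = 8

8 divisors


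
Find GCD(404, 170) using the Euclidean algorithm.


404 = 2 * 170 + 64
170 = 2 * 64 + 42
64 = 1 * 42 + 22
42 = 1 * 22 + 20
22 = 1 * 20 + 2
20 = 10 * 2 + 0
GCD = 2


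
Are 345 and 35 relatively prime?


Euclidean algorithm:
345 = 9 * 35 + 30
35 = 1 * 30 + 5
30 = 6 * 5 + 0
GCD(345, 35) = 5

No, not coprime (GCD = 5)


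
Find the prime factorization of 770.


770 / 2 = 385
385 / 5 = 77
77 / 7 = 11
11 / 11 = 1
770 = 2 × 5 × 7 × 11


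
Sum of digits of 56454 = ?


5 + 6 + 4 + 5 + 4 = 24
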